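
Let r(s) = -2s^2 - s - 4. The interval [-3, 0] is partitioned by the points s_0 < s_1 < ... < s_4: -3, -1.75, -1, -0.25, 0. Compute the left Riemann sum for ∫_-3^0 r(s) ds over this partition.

-34.75

Subinterval widths: 1.25, 0.75, 0.75, 0.25.
Left endpoints: -3, -1.75, -1, -0.25.
r(-3) = -19, r(-1.75) = -8.375, r(-1) = -5, r(-0.25) = -3.875.
Sum = Σ Δs_i · r(s_i).
Sum = -34.75.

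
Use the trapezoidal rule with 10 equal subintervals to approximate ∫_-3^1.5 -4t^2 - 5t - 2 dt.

-33.2325

Δt = (1.5 − (-3))/10 = 0.45.
f(-3) = -23, f(-2.55) = -15.26, f(-2.1) = -9.14, f(-1.65) = -4.64, f(-1.2) = -1.76, f(-0.75) = -0.5, f(-0.3) = -0.86, f(0.15) = -2.84, f(0.6) = -6.44, f(1.05) = -11.66, f(1.5) = -18.5.
T_10 = (Δt/2)·[f(t_0) + 2f(t_1) + ... + 2f(t_{9}) + f(t_10)].
Sum = -33.2325.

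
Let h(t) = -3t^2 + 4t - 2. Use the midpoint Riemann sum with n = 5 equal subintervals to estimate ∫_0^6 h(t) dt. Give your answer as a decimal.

-153.84

Δt = (6 − 0)/5 = 1.2.
Midpoints: 0.6, 1.8, 3, 4.2, 5.4.
h(0.6) = -0.68, h(1.8) = -4.52, h(3) = -17, h(4.2) = -38.12, h(5.4) = -67.88.
Sum = Δt · [h(0.6) + h(1.8) + h(3) + h(4.2) + h(5.4)].
Sum = -153.84.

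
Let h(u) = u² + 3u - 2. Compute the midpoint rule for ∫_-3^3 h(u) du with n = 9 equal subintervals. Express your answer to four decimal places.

5.7778

Δu = (3 − (-3))/9 = 2/3.
Midpoints: -8/3, -2, -4/3, -2/3, 0, 2/3, 4/3, 2, 8/3.
h(-8/3) = -26/9, h(-2) = -4, h(-4/3) = -38/9, h(-2/3) = -32/9, h(0) = -2, h(2/3) = 4/9, h(4/3) = 34/9, h(2) = 8, h(8/3) = 118/9.
Sum = Δu · [h(-8/3) + h(-2) + h(-4/3) + ...].
Sum ≈ 5.7778.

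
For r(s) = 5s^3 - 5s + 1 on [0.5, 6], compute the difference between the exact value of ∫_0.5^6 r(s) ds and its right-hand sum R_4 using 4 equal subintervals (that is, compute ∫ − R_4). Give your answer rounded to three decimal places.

Exact integral: ∫_0.5^6 r(s) ds = 1536.046875.
R_4 ≈ 2343.69824.
Error ≈ 1536.046875 − 2343.69824 ≈ -807.651.

-807.651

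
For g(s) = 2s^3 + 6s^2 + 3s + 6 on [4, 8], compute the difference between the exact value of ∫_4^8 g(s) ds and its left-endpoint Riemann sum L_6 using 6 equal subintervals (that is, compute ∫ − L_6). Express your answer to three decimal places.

386.222

Exact integral: ∫_4^8 g(s) ds = 2912.
L_6 ≈ 2525.77778.
Error ≈ 2912 − 2525.77778 ≈ 386.222.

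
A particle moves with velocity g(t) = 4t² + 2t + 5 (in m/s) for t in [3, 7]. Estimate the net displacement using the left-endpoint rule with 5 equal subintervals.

Δt = (7 − 3)/5 = 0.8.
Left endpoints: 3, 3.8, 4.6, 5.4, 6.2.
g(3) = 47, g(3.8) = 70.36, g(4.6) = 98.84, g(5.4) = 132.44, g(6.2) = 171.16.
Sum = Δt · [g(3) + g(3.8) + g(4.6) + g(5.4) + g(6.2)].
Sum = 415.84.

415.84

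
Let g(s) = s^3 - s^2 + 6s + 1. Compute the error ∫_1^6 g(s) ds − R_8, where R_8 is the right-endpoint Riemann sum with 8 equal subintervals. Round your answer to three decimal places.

Exact integral: ∫_1^6 g(s) ds ≈ 362.08333.
R_8 = 430.80078125.
Error ≈ 362.08333 − 430.80078125 ≈ -68.717.

-68.717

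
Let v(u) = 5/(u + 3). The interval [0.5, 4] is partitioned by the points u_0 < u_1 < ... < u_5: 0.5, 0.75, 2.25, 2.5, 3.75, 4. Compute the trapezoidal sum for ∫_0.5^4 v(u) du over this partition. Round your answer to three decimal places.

3.505

Subinterval widths: 0.25, 1.5, 0.25, 1.25, 0.25.
v(0.5) = 10/7, v(0.75) = 4/3, v(2.25) = 20/21, v(2.5) = 10/11, v(3.75) = 20/27, v(4) = 5/7.
On each subinterval the trapezoid contributes (Δu_i/2)·[v(u_{i-1}) + v(u_i)].
Sum ≈ 3.505.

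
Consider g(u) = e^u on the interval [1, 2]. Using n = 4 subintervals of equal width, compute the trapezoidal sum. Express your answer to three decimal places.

4.695

Δu = (2 − 1)/4 = 0.25.
g(1) ≈ 2.718, g(1.25) ≈ 3.490, g(1.5) ≈ 4.482, g(1.75) ≈ 5.755, g(2) ≈ 7.389.
T_4 = (Δu/2)·[g(u_0) + 2g(u_1) + 2g(u_2) + 2g(u_3) + g(u_4)].
Sum ≈ 4.695.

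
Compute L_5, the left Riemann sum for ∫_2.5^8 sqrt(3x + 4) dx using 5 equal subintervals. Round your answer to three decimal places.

Δx = (8 − 2.5)/5 = 1.1.
Left endpoints: 2.5, 3.6, 4.7, 5.8, 6.9.
f(2.5) ≈ 3.391, f(3.6) ≈ 3.847, f(4.7) ≈ 4.254, f(5.8) ≈ 4.626, f(6.9) ≈ 4.970.
Sum = Δx · [f(2.5) + f(3.6) + f(4.7) + f(5.8) + f(6.9)].
Sum ≈ 23.197.

23.197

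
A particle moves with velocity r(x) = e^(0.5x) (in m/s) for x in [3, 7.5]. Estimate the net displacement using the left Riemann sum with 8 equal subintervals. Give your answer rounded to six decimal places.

65.881043

Δx = (7.5 − 3)/8 = 0.5625.
Left endpoints: 3, 3.5625, 4.125, 4.6875, 5.25, 5.8125, 6.375, 6.9375.
r(3) ≈ 4.481689, r(3.5625) ≈ 5.937273, r(4.125) ≈ 7.865609, r(4.6875) ≈ 10.420239, r(5.25) ≈ 13.804574, r(5.8125) ≈ 18.288089, r(6.375) ≈ 24.227782, r(6.9375) ≈ 32.096597.
Sum = Δx · [r(3) + r(3.5625) + r(4.125) + ...].
Sum ≈ 65.881043.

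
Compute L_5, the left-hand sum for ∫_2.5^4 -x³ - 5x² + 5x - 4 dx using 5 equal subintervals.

-103.3725

Δx = (4 − 2.5)/5 = 0.3.
Left endpoints: 2.5, 2.8, 3.1, 3.4, 3.7.
f(2.5) = -38.375, f(2.8) = -51.152, f(3.1) = -66.341, f(3.4) = -84.104, f(3.7) = -104.603.
Sum = Δx · [f(2.5) + f(2.8) + f(3.1) + f(3.4) + f(3.7)].
Sum = -103.3725.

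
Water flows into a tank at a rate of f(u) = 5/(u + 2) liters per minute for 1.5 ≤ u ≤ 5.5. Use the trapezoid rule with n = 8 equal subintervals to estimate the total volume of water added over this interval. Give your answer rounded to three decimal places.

Δu = (5.5 − 1.5)/8 = 0.5.
f(1.5) = 10/7, f(2) = 1.25, f(2.5) = 10/9, f(3) = 1, f(3.5) = 10/11, f(4) = 5/6, f(4.5) = 10/13, f(5) = 5/7, f(5.5) = 2/3.
T_8 = (Δu/2)·[f(u_0) + 2f(u_1) + ... + 2f(u_{7}) + f(u_8)].
Sum ≈ 3.817.

3.817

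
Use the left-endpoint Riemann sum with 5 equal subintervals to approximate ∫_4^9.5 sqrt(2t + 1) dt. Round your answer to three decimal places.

Δt = (9.5 − 4)/5 = 1.1.
Left endpoints: 4, 5.1, 6.2, 7.3, 8.4.
f(4) ≈ 3.000, f(5.1) ≈ 3.347, f(6.2) ≈ 3.661, f(7.3) ≈ 3.950, f(8.4) ≈ 4.219.
Sum = Δt · [f(4) + f(5.1) + f(6.2) + f(7.3) + f(8.4)].
Sum ≈ 19.994.

19.994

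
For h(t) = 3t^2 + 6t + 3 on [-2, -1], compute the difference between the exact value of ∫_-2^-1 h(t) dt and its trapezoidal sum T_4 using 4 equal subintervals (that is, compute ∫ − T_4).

-0.03125

Exact integral: ∫_-2^-1 h(t) dt = 1.
T_4 = 1.03125.
Error = 1 − 1.03125 = -0.03125.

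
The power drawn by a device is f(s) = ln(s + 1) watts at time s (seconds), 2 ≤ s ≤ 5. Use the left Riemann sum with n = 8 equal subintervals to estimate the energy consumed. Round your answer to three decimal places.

4.323

Δs = (5 − 2)/8 = 0.375.
Left endpoints: 2, 2.375, 2.75, 3.125, 3.5, 3.875, 4.25, 4.625.
f(2) ≈ 1.099, f(2.375) ≈ 1.216, f(2.75) ≈ 1.322, f(3.125) ≈ 1.417, f(3.5) ≈ 1.504, f(3.875) ≈ 1.584, f(4.25) ≈ 1.658, f(4.625) ≈ 1.727.
Sum = Δs · [f(2) + f(2.375) + f(2.75) + ...].
Sum ≈ 4.323.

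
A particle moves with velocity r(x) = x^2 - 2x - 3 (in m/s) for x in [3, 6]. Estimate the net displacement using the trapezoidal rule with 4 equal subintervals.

Δx = (6 − 3)/4 = 0.75.
r(3) = 0, r(3.75) = 3.5625, r(4.5) = 8.25, r(5.25) = 14.0625, r(6) = 21.
T_4 = (Δx/2)·[r(x_0) + 2r(x_1) + 2r(x_2) + 2r(x_3) + r(x_4)].
Sum = 27.28125.

27.28125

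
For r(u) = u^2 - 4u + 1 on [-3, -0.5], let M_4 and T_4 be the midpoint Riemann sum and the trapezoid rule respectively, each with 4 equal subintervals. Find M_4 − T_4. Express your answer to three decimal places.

-0.244

M_4 ≈ 28.87695.
T_4 = 29.12109375.
M_4 − T_4 ≈ -0.244.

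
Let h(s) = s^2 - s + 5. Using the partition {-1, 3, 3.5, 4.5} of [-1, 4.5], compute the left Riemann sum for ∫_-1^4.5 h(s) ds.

47.25

Subinterval widths: 4, 0.5, 1.
Left endpoints: -1, 3, 3.5.
h(-1) = 7, h(3) = 11, h(3.5) = 13.75.
Sum = Σ Δs_i · h(s_i).
Sum = 47.25.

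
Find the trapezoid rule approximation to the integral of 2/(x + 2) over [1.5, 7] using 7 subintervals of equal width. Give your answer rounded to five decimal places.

Δx = (7 − 1.5)/7 = 11/14.
f(1.5) = 4/7, f(16/7) = 7/15, f(43/14) = 28/71, f(27/7) = 14/41, f(65/14) = 28/93, f(38/7) = 7/26, f(87/14) = 28/115, f(7) = 2/9.
T_7 = (Δx/2)·[f(x_0) + 2f(x_1) + ... + 2f(x_{6}) + f(x_7)].
Sum ≈ 1.89601.

1.89601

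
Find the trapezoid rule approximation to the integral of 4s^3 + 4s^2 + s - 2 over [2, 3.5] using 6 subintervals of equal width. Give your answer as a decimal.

Δs = (3.5 − 2)/6 = 0.25.
f(2) = 48, f(2.25) = 66.0625, f(2.5) = 88, f(2.75) = 114.1875, f(3) = 145, f(3.25) = 180.8125, f(3.5) = 222.
T_6 = (Δs/2)·[f(s_0) + 2f(s_1) + ... + 2f(s_{5}) + f(s_6)].
Sum = 182.265625.

182.265625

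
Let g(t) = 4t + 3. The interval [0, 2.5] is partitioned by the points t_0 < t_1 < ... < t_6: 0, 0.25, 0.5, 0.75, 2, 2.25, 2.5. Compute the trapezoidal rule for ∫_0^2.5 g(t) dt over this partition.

20

Subinterval widths: 0.25, 0.25, 0.25, 1.25, 0.25, 0.25.
g(0) = 3, g(0.25) = 4, g(0.5) = 5, g(0.75) = 6, g(2) = 11, g(2.25) = 12, g(2.5) = 13.
On each subinterval the trapezoid contributes (Δt_i/2)·[g(t_{i-1}) + g(t_i)].
Sum = 20.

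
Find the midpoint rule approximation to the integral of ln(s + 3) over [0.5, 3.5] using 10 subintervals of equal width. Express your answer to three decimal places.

Δs = (3.5 − 0.5)/10 = 0.3.
Midpoints: 0.65, 0.95, 1.25, 1.55, 1.85, 2.15, 2.45, 2.75, 3.05, 3.35.
f(0.65) ≈ 1.295, f(0.95) ≈ 1.374, f(1.25) ≈ 1.447, f(1.55) ≈ 1.515, f(1.85) ≈ 1.579, f(2.15) ≈ 1.639, f(2.45) ≈ 1.696, f(2.75) ≈ 1.749, f(3.05) ≈ 1.800, f(3.35) ≈ 1.848.
Sum = Δs · [f(0.65) + f(0.95) + f(1.25) + ...].
Sum ≈ 4.783.

4.783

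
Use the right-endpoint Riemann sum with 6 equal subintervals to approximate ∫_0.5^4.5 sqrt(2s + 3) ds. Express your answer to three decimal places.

Δs = (4.5 − 0.5)/6 = 2/3.
Right endpoints: 7/6, 11/6, 2.5, 19/6, 23/6, 4.5.
f(7/6) ≈ 2.309, f(11/6) ≈ 2.582, f(2.5) ≈ 2.828, f(19/6) ≈ 3.055, f(23/6) ≈ 3.266, f(4.5) ≈ 3.464.
Sum = Δs · [f(7/6) + f(11/6) + f(2.5) + ...].
Sum ≈ 11.670.

11.670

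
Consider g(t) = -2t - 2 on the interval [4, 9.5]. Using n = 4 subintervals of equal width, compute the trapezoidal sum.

-85.25

Δt = (9.5 − 4)/4 = 1.375.
g(4) = -10, g(5.375) = -12.75, g(6.75) = -15.5, g(8.125) = -18.25, g(9.5) = -21.
T_4 = (Δt/2)·[g(t_0) + 2g(t_1) + 2g(t_2) + 2g(t_3) + g(t_4)].
Sum = -85.25.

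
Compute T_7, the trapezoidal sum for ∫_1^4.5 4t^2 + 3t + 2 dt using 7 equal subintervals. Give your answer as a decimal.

156.625

Δt = (4.5 − 1)/7 = 0.5.
f(1) = 9, f(1.5) = 15.5, f(2) = 24, f(2.5) = 34.5, f(3) = 47, f(3.5) = 61.5, f(4) = 78, f(4.5) = 96.5.
T_7 = (Δt/2)·[f(t_0) + 2f(t_1) + ... + 2f(t_{6}) + f(t_7)].
Sum = 156.625.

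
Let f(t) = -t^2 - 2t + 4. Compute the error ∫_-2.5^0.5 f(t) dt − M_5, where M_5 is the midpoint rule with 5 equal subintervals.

Exact integral: ∫_-2.5^0.5 f(t) dt = 12.75.
M_5 = 12.84.
Error = 12.75 − 12.84 = -0.09.

-0.09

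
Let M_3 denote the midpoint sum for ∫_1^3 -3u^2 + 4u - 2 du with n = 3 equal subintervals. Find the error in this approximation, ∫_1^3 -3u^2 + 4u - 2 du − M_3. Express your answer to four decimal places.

Exact integral: ∫_1^3 f(u) du = -14.
M_3 ≈ -13.777778.
Error ≈ -14 − (-13.777778) ≈ -0.2222.

-0.2222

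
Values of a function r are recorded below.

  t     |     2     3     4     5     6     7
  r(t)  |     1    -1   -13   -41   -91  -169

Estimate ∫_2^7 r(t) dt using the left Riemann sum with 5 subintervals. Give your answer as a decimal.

Δt = 1.
Sum = 1·[1 + (-1) + (-13) + (-41) + (-91)] = -145.

-145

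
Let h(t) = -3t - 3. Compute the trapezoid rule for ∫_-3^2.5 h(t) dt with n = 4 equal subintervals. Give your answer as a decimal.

-12.375

Δt = (2.5 − (-3))/4 = 1.375.
h(-3) = 6, h(-1.625) = 1.875, h(-0.25) = -2.25, h(1.125) = -6.375, h(2.5) = -10.5.
T_4 = (Δt/2)·[h(t_0) + 2h(t_1) + 2h(t_2) + 2h(t_3) + h(t_4)].
Sum = -12.375.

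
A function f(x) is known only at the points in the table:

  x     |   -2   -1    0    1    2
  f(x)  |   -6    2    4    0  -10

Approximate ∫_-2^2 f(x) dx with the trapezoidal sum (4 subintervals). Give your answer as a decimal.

Δx = 1.
T_4 = (1/2)·[(-6) + 2·2 + 2·4 + 2·0 + (-10)] = -2.

-2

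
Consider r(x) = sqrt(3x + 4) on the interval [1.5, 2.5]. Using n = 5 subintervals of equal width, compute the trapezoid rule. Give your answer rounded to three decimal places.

3.159

Δx = (2.5 − 1.5)/5 = 0.2.
r(1.5) ≈ 2.915, r(1.7) ≈ 3.017, r(1.9) ≈ 3.114, r(2.1) ≈ 3.209, r(2.3) ≈ 3.302, r(2.5) ≈ 3.391.
T_5 = (Δx/2)·[r(x_0) + 2r(x_1) + ... + 2r(x_{4}) + r(x_5)].
Sum ≈ 3.159.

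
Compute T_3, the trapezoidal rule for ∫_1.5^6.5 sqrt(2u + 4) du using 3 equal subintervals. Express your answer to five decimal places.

17.15971

Δu = (6.5 − 1.5)/3 = 5/3.
f(1.5) ≈ 2.64575, f(19/6) ≈ 3.21455, f(29/6) ≈ 3.69685, f(6.5) ≈ 4.12311.
T_3 = (Δu/2)·[f(u_0) + 2f(u_1) + 2f(u_2) + f(u_3)].
Sum ≈ 17.15971.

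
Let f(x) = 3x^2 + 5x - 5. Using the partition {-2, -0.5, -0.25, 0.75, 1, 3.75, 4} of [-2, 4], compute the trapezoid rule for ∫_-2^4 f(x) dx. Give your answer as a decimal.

84.609375

Subinterval widths: 1.5, 0.25, 1, 0.25, 2.75, 0.25.
f(-2) = -3, f(-0.5) = -6.75, f(-0.25) = -6.0625, f(0.75) = 0.4375, f(1) = 3, f(3.75) = 55.9375, f(4) = 63.
On each subinterval the trapezoid contributes (Δx_i/2)·[f(x_{i-1}) + f(x_i)].
Sum = 84.609375.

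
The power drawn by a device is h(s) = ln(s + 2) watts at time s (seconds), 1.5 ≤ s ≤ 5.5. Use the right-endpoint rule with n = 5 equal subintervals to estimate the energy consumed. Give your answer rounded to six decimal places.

Δs = (5.5 − 1.5)/5 = 0.8.
Right endpoints: 2.3, 3.1, 3.9, 4.7, 5.5.
h(2.3) ≈ 1.458615, h(3.1) ≈ 1.629241, h(3.9) ≈ 1.774952, h(4.7) ≈ 1.902108, h(5.5) ≈ 2.014903.
Sum = Δs · [h(2.3) + h(3.1) + h(3.9) + h(4.7) + h(5.5)].
Sum ≈ 7.023855.

7.023855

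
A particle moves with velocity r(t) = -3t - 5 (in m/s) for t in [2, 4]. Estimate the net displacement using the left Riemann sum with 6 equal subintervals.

-27

Δt = (4 − 2)/6 = 1/3.
Left endpoints: 2, 7/3, 8/3, 3, 10/3, 11/3.
r(2) = -11, r(7/3) = -12, r(8/3) = -13, r(3) = -14, r(10/3) = -15, r(11/3) = -16.
Sum = Δt · [r(2) + r(7/3) + r(8/3) + ...].
Sum = -27.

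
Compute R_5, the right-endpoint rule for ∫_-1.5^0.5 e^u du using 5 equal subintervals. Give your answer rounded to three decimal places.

Δu = (0.5 − (-1.5))/5 = 0.4.
Right endpoints: -1.1, -0.7, -0.3, 0.1, 0.5.
f(-1.1) ≈ 0.333, f(-0.7) ≈ 0.497, f(-0.3) ≈ 0.741, f(0.1) ≈ 1.105, f(0.5) ≈ 1.649.
Sum = Δu · [f(-1.1) + f(-0.7) + f(-0.3) + f(0.1) + f(0.5)].
Sum ≈ 1.730.

1.730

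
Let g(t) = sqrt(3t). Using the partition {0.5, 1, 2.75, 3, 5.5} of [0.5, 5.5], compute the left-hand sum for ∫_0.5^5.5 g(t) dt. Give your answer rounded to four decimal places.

Subinterval widths: 0.5, 1.75, 0.25, 2.5.
Left endpoints: 0.5, 1, 2.75, 3.
g(0.5) ≈ 1.2247, g(1) ≈ 1.7321, g(2.75) ≈ 2.8723, g(3) ≈ 3.0000.
Sum = Σ Δt_i · g(t_i).
Sum ≈ 11.8615.

11.8615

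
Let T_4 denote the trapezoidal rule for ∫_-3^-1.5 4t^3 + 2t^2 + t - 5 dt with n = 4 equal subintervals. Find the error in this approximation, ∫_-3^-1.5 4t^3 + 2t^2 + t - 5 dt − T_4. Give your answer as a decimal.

0.87890625

Exact integral: ∫_-3^-1.5 f(t) dt = -71.0625.
T_4 = -71.94140625.
Error = -71.0625 − (-71.94140625) = 0.87890625.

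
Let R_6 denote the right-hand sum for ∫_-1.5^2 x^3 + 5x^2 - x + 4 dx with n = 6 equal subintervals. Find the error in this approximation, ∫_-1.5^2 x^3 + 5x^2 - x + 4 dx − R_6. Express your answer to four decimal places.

-5.9903

Exact integral: ∫_-1.5^2 f(x) dx ≈ 34.817708.
R_6 ≈ 40.808015.
Error ≈ 34.817708 − 40.808015 ≈ -5.9903.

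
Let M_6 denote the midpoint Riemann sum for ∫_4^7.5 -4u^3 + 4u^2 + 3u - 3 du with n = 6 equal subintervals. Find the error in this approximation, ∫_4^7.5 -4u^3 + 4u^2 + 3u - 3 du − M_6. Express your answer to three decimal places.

-6.451

Exact integral: ∫_4^7.5 f(u) du ≈ -2381.02083.
M_6 ≈ -2374.56973.
Error ≈ -2381.02083 − (-2374.56973) ≈ -6.451.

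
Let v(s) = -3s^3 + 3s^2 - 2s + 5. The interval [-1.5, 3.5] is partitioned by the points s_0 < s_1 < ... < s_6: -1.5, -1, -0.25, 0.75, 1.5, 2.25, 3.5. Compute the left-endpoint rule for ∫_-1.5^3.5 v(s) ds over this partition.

6.7265625

Subinterval widths: 0.5, 0.75, 1, 0.75, 0.75, 1.25.
Left endpoints: -1.5, -1, -0.25, 0.75, 1.5, 2.25.
v(-1.5) = 24.875, v(-1) = 13, v(-0.25) = 5.734375, v(0.75) = 3.921875, v(1.5) = -1.375, v(2.25) = -18.484375.
Sum = Σ Δs_i · v(s_i).
Sum = 6.7265625.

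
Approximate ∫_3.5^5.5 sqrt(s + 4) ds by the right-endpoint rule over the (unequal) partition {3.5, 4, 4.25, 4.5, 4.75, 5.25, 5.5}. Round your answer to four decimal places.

5.8919

Subinterval widths: 0.5, 0.25, 0.25, 0.25, 0.5, 0.25.
Right endpoints: 4, 4.25, 4.5, 4.75, 5.25, 5.5.
f(4) ≈ 2.8284, f(4.25) ≈ 2.8723, f(4.5) ≈ 2.9155, f(4.75) ≈ 2.9580, f(5.25) ≈ 3.0414, f(5.5) ≈ 3.0822.
Sum = Σ Δs_i · f(s_i).
Sum ≈ 5.8919.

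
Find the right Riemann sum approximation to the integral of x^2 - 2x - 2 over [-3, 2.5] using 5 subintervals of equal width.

-0.495

Δx = (2.5 − (-3))/5 = 1.1.
Right endpoints: -1.9, -0.8, 0.3, 1.4, 2.5.
f(-1.9) = 5.41, f(-0.8) = 0.24, f(0.3) = -2.51, f(1.4) = -2.84, f(2.5) = -0.75.
Sum = Δx · [f(-1.9) + f(-0.8) + f(0.3) + f(1.4) + f(2.5)].
Sum = -0.495.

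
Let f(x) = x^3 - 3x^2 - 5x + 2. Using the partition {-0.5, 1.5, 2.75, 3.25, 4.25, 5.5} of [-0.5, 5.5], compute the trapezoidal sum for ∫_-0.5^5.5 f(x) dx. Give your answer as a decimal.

3.6328125

Subinterval widths: 2, 1.25, 0.5, 1, 1.25.
f(-0.5) = 3.625, f(1.5) = -8.875, f(2.75) = -13.640625, f(3.25) = -11.609375, f(4.25) = 3.328125, f(5.5) = 50.125.
On each subinterval the trapezoid contributes (Δx_i/2)·[f(x_{i-1}) + f(x_i)].
Sum = 3.6328125.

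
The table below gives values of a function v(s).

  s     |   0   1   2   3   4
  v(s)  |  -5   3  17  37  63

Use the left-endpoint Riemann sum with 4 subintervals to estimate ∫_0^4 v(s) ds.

52

Δs = 1.
Sum = 1·[(-5) + 3 + 17 + 37] = 52.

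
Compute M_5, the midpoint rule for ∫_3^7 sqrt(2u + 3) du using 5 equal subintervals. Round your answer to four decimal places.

14.3667

Δu = (7 − 3)/5 = 0.8.
Midpoints: 3.4, 4.2, 5, 5.8, 6.6.
f(3.4) ≈ 3.1305, f(4.2) ≈ 3.3764, f(5) ≈ 3.6056, f(5.8) ≈ 3.8210, f(6.6) ≈ 4.0249.
Sum = Δu · [f(3.4) + f(4.2) + f(5) + f(5.8) + f(6.6)].
Sum ≈ 14.3667.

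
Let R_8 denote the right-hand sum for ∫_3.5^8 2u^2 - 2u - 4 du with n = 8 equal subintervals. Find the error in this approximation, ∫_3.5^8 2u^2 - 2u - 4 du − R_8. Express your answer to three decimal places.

Exact integral: ∫_3.5^8 f(u) du = 243.
R_8 ≈ 270.05273.
Error ≈ 243 − 270.05273 ≈ -27.053.

-27.053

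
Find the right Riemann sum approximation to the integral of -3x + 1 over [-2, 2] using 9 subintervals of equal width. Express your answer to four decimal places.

1.3333

Δx = (2 − (-2))/9 = 4/9.
Right endpoints: -14/9, -10/9, -2/3, -2/9, 2/9, 2/3, 10/9, 14/9, 2.
f(-14/9) = 17/3, f(-10/9) = 13/3, f(-2/3) = 3, f(-2/9) = 5/3, f(2/9) = 1/3, f(2/3) = -1, f(10/9) = -7/3, f(14/9) = -11/3, f(2) = -5.
Sum = Δx · [f(-14/9) + f(-10/9) + f(-2/3) + ...].
Sum ≈ 1.3333.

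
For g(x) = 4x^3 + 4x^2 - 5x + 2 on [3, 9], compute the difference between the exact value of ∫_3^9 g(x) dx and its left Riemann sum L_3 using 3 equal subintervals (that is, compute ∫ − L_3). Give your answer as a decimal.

2762

Exact integral: ∫_3^9 g(x) dx = 7248.
L_3 = 4486.
Error = 7248 − 4486 = 2762.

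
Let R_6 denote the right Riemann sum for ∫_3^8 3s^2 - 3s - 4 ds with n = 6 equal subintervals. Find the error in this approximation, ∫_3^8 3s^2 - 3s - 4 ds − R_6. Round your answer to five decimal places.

Exact integral: ∫_3^8 f(s) ds = 382.5.
R_6 ≈ 446.7361111.
Error ≈ 382.5 − 446.7361111 ≈ -64.23611.

-64.23611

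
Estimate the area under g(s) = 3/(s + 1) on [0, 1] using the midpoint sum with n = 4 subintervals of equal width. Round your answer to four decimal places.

Δs = (1 − 0)/4 = 0.25.
Midpoints: 0.125, 0.375, 0.625, 0.875.
g(0.125) = 8/3, g(0.375) = 24/11, g(0.625) = 24/13, g(0.875) = 1.6.
Sum = Δs · [g(0.125) + g(0.375) + g(0.625) + g(0.875)].
Sum ≈ 2.0737.

2.0737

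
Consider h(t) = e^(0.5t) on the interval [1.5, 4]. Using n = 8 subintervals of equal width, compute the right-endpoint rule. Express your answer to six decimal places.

Δt = (4 − 1.5)/8 = 0.3125.
Right endpoints: 1.8125, 2.125, 2.4375, 2.75, 3.0625, 3.375, 3.6875, 4.
h(1.8125) ≈ 2.475024, h(2.125) ≈ 2.893596, h(2.4375) ≈ 3.382956, h(2.75) ≈ 3.955077, h(3.0625) ≈ 4.623953, h(3.375) ≈ 5.405949, h(3.6875) ≈ 6.320195, h(4) ≈ 7.389056.
Sum = Δt · [h(1.8125) + h(2.125) + h(2.4375) + ...].
Sum ≈ 11.389314.

11.389314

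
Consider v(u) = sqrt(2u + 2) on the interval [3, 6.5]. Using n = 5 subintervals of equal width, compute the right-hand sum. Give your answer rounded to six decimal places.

12.184150

Δu = (6.5 − 3)/5 = 0.7.
Right endpoints: 3.7, 4.4, 5.1, 5.8, 6.5.
v(3.7) ≈ 3.065942, v(4.4) ≈ 3.286335, v(5.1) ≈ 3.492850, v(5.8) ≈ 3.687818, v(6.5) ≈ 3.872983.
Sum = Δu · [v(3.7) + v(4.4) + v(5.1) + v(5.8) + v(6.5)].
Sum ≈ 12.184150.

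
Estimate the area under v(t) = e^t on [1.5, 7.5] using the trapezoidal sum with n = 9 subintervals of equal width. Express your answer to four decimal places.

Δt = (7.5 − 1.5)/9 = 2/3.
v(1.5) ≈ 4.4817, v(13/6) ≈ 8.7291, v(17/6) ≈ 17.0020, v(3.5) ≈ 33.1155, v(25/6) ≈ 64.5001, v(29/6) ≈ 125.6290, v(5.5) ≈ 244.6919, v(37/6) ≈ 476.5948, v(41/6) ≈ 928.2799, v(7.5) ≈ 1808.0424.
T_9 = (Δt/2)·[v(t_0) + 2v(t_1) + ... + 2v(t_{8}) + v(t_9)].
Sum ≈ 1869.8696.

1869.8696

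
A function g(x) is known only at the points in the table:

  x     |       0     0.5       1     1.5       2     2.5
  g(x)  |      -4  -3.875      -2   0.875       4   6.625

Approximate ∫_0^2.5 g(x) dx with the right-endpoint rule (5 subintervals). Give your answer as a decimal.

2.8125

Δx = 0.5.
Sum = 0.5·[(-3.875) + (-2) + 0.875 + 4 + 6.625] = 2.8125.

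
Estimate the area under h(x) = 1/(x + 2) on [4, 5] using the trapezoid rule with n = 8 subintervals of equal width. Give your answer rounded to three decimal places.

Δx = (5 − 4)/8 = 0.125.
h(4) = 1/6, h(4.125) = 8/49, h(4.25) = 0.16, h(4.375) = 8/51, h(4.5) = 2/13, h(4.625) = 8/53, h(4.75) = 4/27, h(4.875) = 8/55, h(5) = 1/7.
T_8 = (Δx/2)·[h(x_0) + 2h(x_1) + ... + 2h(x_{7}) + h(x_8)].
Sum ≈ 0.154.

0.154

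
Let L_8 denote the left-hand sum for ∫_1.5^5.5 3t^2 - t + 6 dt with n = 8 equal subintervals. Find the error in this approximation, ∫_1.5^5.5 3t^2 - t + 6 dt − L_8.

Exact integral: ∫_1.5^5.5 f(t) dt = 173.
L_8 = 153.5.
Error = 173 − 153.5 = 19.5.

19.5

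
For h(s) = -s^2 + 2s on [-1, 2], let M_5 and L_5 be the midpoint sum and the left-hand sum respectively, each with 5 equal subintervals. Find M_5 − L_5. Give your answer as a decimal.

1.17

M_5 = 0.09.
L_5 = -1.08.
M_5 − L_5 = 1.17.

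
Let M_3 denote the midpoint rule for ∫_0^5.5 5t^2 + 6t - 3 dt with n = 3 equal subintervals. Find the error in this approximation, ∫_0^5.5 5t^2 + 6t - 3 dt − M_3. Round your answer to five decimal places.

Exact integral: ∫_0^5.5 f(t) dt ≈ 351.5416667.
M_3 ≈ 343.8391204.
Error ≈ 351.5416667 − 343.8391204 ≈ 7.70255.

7.70255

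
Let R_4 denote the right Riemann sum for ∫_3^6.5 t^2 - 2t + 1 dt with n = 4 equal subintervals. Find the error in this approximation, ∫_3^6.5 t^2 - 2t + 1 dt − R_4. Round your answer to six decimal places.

Exact integral: ∫_3^6.5 f(t) dt ≈ 52.79166667.
R_4 = 64.72265625.
Error ≈ 52.79166667 − 64.72265625 ≈ -11.930990.

-11.930990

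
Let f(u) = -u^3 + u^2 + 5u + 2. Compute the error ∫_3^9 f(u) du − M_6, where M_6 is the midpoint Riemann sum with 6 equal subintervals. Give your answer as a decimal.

-8.5

Exact integral: ∫_3^9 f(u) du = -1194.
M_6 = -1185.5.
Error = -1194 − (-1185.5) = -8.5.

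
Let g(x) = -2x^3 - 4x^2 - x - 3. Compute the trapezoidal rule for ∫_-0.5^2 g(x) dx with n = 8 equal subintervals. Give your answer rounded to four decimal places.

-28.5229

Δx = (2 − (-0.5))/8 = 0.3125.
g(-0.5) = -3.25, g(-0.1875) = -6021/2048, g(0.125) = -3.19140625, g(0.4375) = -8951/2048, g(0.75) = -6.84375, g(1.0625) = -22481/2048, g(1.375) = -17.13671875, g(1.6875) = -52611/2048, g(2) = -37.
T_8 = (Δx/2)·[g(x_0) + 2g(x_1) + ... + 2g(x_{7}) + g(x_8)].
Sum ≈ -28.5229.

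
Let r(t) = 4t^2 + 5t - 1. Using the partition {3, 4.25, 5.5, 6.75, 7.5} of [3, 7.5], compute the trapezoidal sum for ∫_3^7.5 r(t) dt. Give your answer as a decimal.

Subinterval widths: 1.25, 1.25, 1.25, 0.75.
r(3) = 50, r(4.25) = 92.5, r(5.5) = 147.5, r(6.75) = 215, r(7.5) = 261.5.
On each subinterval the trapezoid contributes (Δt_i/2)·[r(t_{i-1}) + r(t_i)].
Sum = 644.3125.

644.3125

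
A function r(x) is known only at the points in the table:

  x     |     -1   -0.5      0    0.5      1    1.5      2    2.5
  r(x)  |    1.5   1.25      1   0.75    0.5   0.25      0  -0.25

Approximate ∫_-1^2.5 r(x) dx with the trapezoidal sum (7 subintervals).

2.1875

Δx = 0.5.
T_7 = (0.5/2)·[1.5 + 2·1.25 + 2·1 + 2·0.75 + 2·0.5 + 2·0.25 + 2·0 + (-0.25)] = 2.1875.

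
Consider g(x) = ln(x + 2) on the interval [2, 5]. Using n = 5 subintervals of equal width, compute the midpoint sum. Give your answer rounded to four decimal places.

Δx = (5 − 2)/5 = 0.6.
Midpoints: 2.3, 2.9, 3.5, 4.1, 4.7.
g(2.3) ≈ 1.4586, g(2.9) ≈ 1.5892, g(3.5) ≈ 1.7047, g(4.1) ≈ 1.8083, g(4.7) ≈ 1.9021.
Sum = Δx · [g(2.3) + g(2.9) + g(3.5) + g(4.1) + g(4.7)].
Sum ≈ 5.0778.

5.0778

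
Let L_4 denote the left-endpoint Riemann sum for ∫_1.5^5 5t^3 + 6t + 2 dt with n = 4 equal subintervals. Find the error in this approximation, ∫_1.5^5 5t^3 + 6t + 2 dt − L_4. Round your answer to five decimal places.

253.46973

Exact integral: ∫_1.5^5 f(t) dt = 850.171875.
L_4 ≈ 596.7021484.
Error ≈ 850.171875 − 596.7021484 ≈ 253.46973.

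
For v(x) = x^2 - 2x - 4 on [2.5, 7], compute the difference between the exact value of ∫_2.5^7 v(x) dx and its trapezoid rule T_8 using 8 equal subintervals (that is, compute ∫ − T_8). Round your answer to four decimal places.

-0.2373

Exact integral: ∫_2.5^7 v(x) dx = 48.375.
T_8 ≈ 48.612305.
Error ≈ 48.375 − 48.612305 ≈ -0.2373.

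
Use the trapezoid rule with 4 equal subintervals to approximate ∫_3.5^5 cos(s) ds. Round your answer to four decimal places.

-0.6010

Δs = (5 − 3.5)/4 = 0.375.
f(3.5) ≈ -0.9365, f(3.875) ≈ -0.7429, f(4.25) ≈ -0.4461, f(4.625) ≈ -0.0873, f(5) ≈ 0.2837.
T_4 = (Δs/2)·[f(s_0) + 2f(s_1) + 2f(s_2) + 2f(s_3) + f(s_4)].
Sum ≈ -0.6010.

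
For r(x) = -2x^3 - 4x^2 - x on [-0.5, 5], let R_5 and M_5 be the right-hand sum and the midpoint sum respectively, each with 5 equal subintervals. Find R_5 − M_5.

-224.228125

R_5 = -706.2.
M_5 = -481.971875.
R_5 − M_5 = -224.228125.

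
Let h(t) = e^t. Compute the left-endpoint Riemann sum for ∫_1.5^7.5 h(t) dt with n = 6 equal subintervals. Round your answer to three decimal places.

Δt = (7.5 − 1.5)/6 = 1.
Left endpoints: 1.5, 2.5, 3.5, 4.5, 5.5, 6.5.
h(1.5) ≈ 4.482, h(2.5) ≈ 12.182, h(3.5) ≈ 33.115, h(4.5) ≈ 90.017, h(5.5) ≈ 244.692, h(6.5) ≈ 665.142.
Sum = Δt · [h(1.5) + h(2.5) + h(3.5) + ...].
Sum ≈ 1049.630.

1049.630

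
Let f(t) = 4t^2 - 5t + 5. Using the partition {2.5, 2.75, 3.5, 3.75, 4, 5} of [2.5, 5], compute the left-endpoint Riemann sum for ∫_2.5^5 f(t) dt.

89.25

Subinterval widths: 0.25, 0.75, 0.25, 0.25, 1.
Left endpoints: 2.5, 2.75, 3.5, 3.75, 4.
f(2.5) = 17.5, f(2.75) = 21.5, f(3.5) = 36.5, f(3.75) = 42.5, f(4) = 49.
Sum = Σ Δt_i · f(t_i).
Sum = 89.25.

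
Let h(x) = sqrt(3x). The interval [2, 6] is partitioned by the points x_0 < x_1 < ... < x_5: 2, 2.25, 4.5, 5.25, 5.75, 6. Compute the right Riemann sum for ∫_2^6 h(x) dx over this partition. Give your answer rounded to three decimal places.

Subinterval widths: 0.25, 2.25, 0.75, 0.5, 0.25.
Right endpoints: 2.25, 4.5, 5.25, 5.75, 6.
h(2.25) ≈ 2.598, h(4.5) ≈ 3.674, h(5.25) ≈ 3.969, h(5.75) ≈ 4.153, h(6) ≈ 4.243.
Sum = Σ Δx_i · h(x_i).
Sum ≈ 15.030.

15.030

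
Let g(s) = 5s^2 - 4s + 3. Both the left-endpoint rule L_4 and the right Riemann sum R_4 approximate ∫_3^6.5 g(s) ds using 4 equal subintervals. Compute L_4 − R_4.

L_4 = 292.33203125.
R_4 = 425.55078125.
L_4 − R_4 = -133.21875.

-133.21875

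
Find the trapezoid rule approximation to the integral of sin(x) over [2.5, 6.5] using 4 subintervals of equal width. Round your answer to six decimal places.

-1.627058

Δx = (6.5 − 2.5)/4 = 1.
f(2.5) ≈ 0.598472, f(3.5) ≈ -0.350783, f(4.5) ≈ -0.977530, f(5.5) ≈ -0.705540, f(6.5) ≈ 0.215120.
T_4 = (Δx/2)·[f(x_0) + 2f(x_1) + 2f(x_2) + 2f(x_3) + f(x_4)].
Sum ≈ -1.627058.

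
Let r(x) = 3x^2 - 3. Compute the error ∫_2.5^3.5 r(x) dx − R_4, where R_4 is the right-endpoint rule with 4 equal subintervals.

Exact integral: ∫_2.5^3.5 r(x) dx = 24.25.
R_4 = 26.53125.
Error = 24.25 − 26.53125 = -2.28125.

-2.28125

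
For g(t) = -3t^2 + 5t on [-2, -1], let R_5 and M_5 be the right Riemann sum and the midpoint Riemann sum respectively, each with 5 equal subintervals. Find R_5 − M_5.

1.37

R_5 = -13.12.
M_5 = -14.49.
R_5 − M_5 = 1.37.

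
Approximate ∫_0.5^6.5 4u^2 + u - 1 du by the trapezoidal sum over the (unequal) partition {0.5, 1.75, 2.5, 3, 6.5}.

Subinterval widths: 1.25, 0.75, 0.5, 3.5.
f(0.5) = 0.5, f(1.75) = 13, f(2.5) = 26.5, f(3) = 38, f(6.5) = 174.5.
On each subinterval the trapezoid contributes (Δu_i/2)·[f(u_{i-1}) + f(u_i)].
Sum = 411.25.

411.25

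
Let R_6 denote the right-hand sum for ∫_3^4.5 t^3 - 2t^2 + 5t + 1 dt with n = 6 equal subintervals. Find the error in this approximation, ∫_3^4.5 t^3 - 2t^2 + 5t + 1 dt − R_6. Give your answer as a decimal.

-6.28515625

Exact integral: ∫_3^4.5 f(t) dt = 69.140625.
R_6 = 75.42578125.
Error = 69.140625 − 75.42578125 = -6.28515625.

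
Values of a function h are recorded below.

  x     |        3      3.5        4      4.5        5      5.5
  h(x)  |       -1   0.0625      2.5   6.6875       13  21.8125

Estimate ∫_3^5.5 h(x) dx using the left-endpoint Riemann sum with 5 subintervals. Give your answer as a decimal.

10.625

Δx = 0.5.
Sum = 0.5·[(-1) + 0.0625 + 2.5 + 6.6875 + 13] = 10.625.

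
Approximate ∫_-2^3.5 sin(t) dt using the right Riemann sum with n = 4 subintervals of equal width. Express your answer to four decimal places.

0.8196

Δt = (3.5 − (-2))/4 = 1.375.
Right endpoints: -0.625, 0.75, 2.125, 3.5.
f(-0.625) ≈ -0.5851, f(0.75) ≈ 0.6816, f(2.125) ≈ 0.8503, f(3.5) ≈ -0.3508.
Sum = Δt · [f(-0.625) + f(0.75) + f(2.125) + f(3.5)].
Sum ≈ 0.8196.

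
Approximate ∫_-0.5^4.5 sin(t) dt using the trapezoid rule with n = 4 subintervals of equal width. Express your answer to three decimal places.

Δt = (4.5 − (-0.5))/4 = 1.25.
f(-0.5) ≈ -0.479, f(0.75) ≈ 0.682, f(2) ≈ 0.909, f(3.25) ≈ -0.108, f(4.5) ≈ -0.978.
T_4 = (Δt/2)·[f(t_0) + 2f(t_1) + 2f(t_2) + 2f(t_3) + f(t_4)].
Sum ≈ 0.943.

0.943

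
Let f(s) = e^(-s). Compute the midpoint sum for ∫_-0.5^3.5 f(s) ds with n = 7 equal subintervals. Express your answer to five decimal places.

Δs = (3.5 − (-0.5))/7 = 4/7.
Midpoints: -3/14, 5/14, 13/14, 1.5, 29/14, 37/14, 45/14.
f(-3/14) ≈ 1.23898, f(5/14) ≈ 0.69967, f(13/14) ≈ 0.39512, f(1.5) ≈ 0.22313, f(29/14) ≈ 0.12601, f(37/14) ≈ 0.07116, f(45/14) ≈ 0.04018.
Sum = Δs · [f(-3/14) + f(5/14) + f(13/14) + ...].
Sum ≈ 1.59671.

1.59671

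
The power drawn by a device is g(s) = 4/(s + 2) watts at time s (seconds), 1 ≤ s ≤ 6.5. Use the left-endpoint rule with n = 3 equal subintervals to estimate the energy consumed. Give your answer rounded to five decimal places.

5.06169

Δs = (6.5 − 1)/3 = 11/6.
Left endpoints: 1, 17/6, 14/3.
g(1) = 4/3, g(17/6) = 24/29, g(14/3) = 0.6.
Sum = Δs · [g(1) + g(17/6) + g(14/3)].
Sum ≈ 5.06169.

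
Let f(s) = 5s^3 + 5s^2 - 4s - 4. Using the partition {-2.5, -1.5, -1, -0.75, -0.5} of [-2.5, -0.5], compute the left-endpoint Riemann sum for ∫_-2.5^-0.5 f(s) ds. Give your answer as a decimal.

-42.76171875

Subinterval widths: 1, 0.5, 0.25, 0.25.
Left endpoints: -2.5, -1.5, -1, -0.75.
f(-2.5) = -40.875, f(-1.5) = -3.625, f(-1) = 0, f(-0.75) = -0.296875.
Sum = Σ Δs_i · f(s_i).
Sum = -42.76171875.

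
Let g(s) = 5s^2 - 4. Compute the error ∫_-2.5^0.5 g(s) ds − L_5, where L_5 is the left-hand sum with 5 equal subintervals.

Exact integral: ∫_-2.5^0.5 g(s) ds = 14.25.
L_5 = 24.15.
Error = 14.25 − 24.15 = -9.9.

-9.9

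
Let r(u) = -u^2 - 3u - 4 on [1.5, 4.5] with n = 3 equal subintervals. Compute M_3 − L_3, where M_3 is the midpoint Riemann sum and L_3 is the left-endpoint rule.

-12.75

M_3 = -68.
L_3 = -55.25.
M_3 − L_3 = -12.75.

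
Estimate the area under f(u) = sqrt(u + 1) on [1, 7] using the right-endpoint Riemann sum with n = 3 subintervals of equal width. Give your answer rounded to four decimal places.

Δu = (7 − 1)/3 = 2.
Right endpoints: 3, 5, 7.
f(3) ≈ 2.0000, f(5) ≈ 2.4495, f(7) ≈ 2.8284.
Sum = Δu · [f(3) + f(5) + f(7)].
Sum ≈ 14.5558.

14.5558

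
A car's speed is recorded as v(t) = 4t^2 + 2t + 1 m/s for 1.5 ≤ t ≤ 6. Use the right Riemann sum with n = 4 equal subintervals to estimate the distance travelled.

Δt = (6 − 1.5)/4 = 1.125.
Right endpoints: 2.625, 3.75, 4.875, 6.
v(2.625) = 33.8125, v(3.75) = 64.75, v(4.875) = 105.8125, v(6) = 157.
Sum = Δt · [v(2.625) + v(3.75) + v(4.875) + v(6)].
Sum = 406.546875.

406.546875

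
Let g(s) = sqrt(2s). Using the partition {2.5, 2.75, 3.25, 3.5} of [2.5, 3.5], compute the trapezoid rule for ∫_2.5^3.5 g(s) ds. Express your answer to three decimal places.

2.446

Subinterval widths: 0.25, 0.5, 0.25.
g(2.5) ≈ 2.236, g(2.75) ≈ 2.345, g(3.25) ≈ 2.550, g(3.5) ≈ 2.646.
On each subinterval the trapezoid contributes (Δs_i/2)·[g(s_{i-1}) + g(s_i)].
Sum ≈ 2.446.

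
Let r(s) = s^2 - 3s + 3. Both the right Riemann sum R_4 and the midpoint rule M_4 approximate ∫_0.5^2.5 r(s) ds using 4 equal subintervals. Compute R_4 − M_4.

0.125

R_4 = 2.25.
M_4 = 2.125.
R_4 − M_4 = 0.125.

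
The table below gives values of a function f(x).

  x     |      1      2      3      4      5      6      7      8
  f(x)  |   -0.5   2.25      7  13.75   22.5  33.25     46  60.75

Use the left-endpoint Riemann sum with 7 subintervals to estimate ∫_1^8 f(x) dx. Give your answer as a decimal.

Δx = 1.
Sum = 1·[(-0.5) + 2.25 + 7 + 13.75 + 22.5 + 33.25 + 46] = 124.25.

124.25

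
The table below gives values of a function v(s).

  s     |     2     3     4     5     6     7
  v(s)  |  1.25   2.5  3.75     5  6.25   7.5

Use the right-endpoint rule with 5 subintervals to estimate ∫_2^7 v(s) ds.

Δs = 1.
Sum = 1·[2.5 + 3.75 + 5 + 6.25 + 7.5] = 25.

25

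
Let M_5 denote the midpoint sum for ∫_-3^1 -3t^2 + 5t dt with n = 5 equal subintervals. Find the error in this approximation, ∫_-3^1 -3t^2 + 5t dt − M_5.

-0.64

Exact integral: ∫_-3^1 f(t) dt = -48.
M_5 = -47.36.
Error = -48 − (-47.36) = -0.64.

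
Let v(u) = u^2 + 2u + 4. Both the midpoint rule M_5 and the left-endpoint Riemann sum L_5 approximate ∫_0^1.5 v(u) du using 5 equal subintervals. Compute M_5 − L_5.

M_5 = 9.36375.
L_5 = 8.61.
M_5 − L_5 = 0.75375.

0.75375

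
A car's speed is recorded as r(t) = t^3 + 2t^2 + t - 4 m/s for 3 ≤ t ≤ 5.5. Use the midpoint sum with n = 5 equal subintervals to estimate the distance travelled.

Δt = (5.5 − 3)/5 = 0.5.
Midpoints: 3.25, 3.75, 4.25, 4.75, 5.25.
r(3.25) = 54.703125, r(3.75) = 80.609375, r(4.25) = 113.140625, r(4.75) = 153.046875, r(5.25) = 201.078125.
Sum = Δt · [r(3.25) + r(3.75) + r(4.25) + r(4.75) + r(5.25)].
Sum = 301.2890625.

301.2890625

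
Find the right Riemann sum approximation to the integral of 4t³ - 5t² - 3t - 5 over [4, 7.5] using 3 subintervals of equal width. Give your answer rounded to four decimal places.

2996.0648

Δt = (7.5 − 4)/3 = 7/6.
Right endpoints: 31/6, 19/3, 7.5.
f(31/6) = 42953/108, f(19/3) = 21373/27, f(7.5) = 1378.75.
Sum = Δt · [f(31/6) + f(19/3) + f(7.5)].
Sum ≈ 2996.0648.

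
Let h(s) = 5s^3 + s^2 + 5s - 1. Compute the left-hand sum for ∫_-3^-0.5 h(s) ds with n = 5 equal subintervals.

Δs = (-0.5 − (-3))/5 = 0.5.
Left endpoints: -3, -2.5, -2, -1.5, -1.
h(-3) = -142, h(-2.5) = -85.375, h(-2) = -47, h(-1.5) = -23.125, h(-1) = -10.
Sum = Δs · [h(-3) + h(-2.5) + h(-2) + h(-1.5) + h(-1)].
Sum = -153.75.

-153.75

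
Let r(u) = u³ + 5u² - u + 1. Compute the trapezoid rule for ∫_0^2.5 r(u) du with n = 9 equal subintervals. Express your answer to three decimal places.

Δu = (2.5 − 0)/9 = 5/18.
r(0) = 1, r(5/18) = 6587/5832, r(5/9) = 1574/729, r(5/6) = 911/216, r(10/9) = 5419/729, r(25/18) = 69607/5832, r(5/3) = 482/27, r(35/18) = 147617/5832, r(20/9) = 25109/729, r(2.5) = 45.375.
T_9 = (Δu/2)·[r(u_0) + 2r(u_1) + ... + 2r(u_{8}) + r(u_9)].
Sum ≈ 35.464.

35.464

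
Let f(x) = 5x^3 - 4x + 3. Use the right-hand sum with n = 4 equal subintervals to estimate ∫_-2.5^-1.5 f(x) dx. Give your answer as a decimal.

-24.65625

Δx = (-1.5 − (-2.5))/4 = 0.25.
Right endpoints: -2.25, -2, -1.75, -1.5.
f(-2.25) = -44.953125, f(-2) = -29, f(-1.75) = -16.796875, f(-1.5) = -7.875.
Sum = Δx · [f(-2.25) + f(-2) + f(-1.75) + f(-1.5)].
Sum = -24.65625.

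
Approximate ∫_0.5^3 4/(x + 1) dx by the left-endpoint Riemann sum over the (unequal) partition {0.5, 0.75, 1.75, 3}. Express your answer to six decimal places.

4.770563

Subinterval widths: 0.25, 1, 1.25.
Left endpoints: 0.5, 0.75, 1.75.
f(0.5) = 8/3, f(0.75) = 16/7, f(1.75) = 16/11.
Sum = Σ Δx_i · f(x_i).
Sum ≈ 4.770563.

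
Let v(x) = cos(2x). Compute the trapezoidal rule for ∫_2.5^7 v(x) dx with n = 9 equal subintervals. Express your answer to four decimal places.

Δx = (7 − 2.5)/9 = 0.5.
v(2.5) ≈ 0.2837, v(3) ≈ 0.9602, v(3.5) ≈ 0.7539, v(4) ≈ -0.1455, v(4.5) ≈ -0.9111, v(5) ≈ -0.8391, v(5.5) ≈ 0.0044, v(6) ≈ 0.8439, v(6.5) ≈ 0.9074, v(7) ≈ 0.1367.
T_9 = (Δx/2)·[v(x_0) + 2v(x_1) + ... + 2v(x_{8}) + v(x_9)].
Sum ≈ 0.8921.

0.8921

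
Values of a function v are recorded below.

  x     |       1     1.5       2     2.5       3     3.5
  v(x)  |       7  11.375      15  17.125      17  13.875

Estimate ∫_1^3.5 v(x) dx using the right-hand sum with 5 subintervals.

Δx = 0.5.
Sum = 0.5·[11.375 + 15 + 17.125 + 17 + 13.875] = 37.1875.

37.1875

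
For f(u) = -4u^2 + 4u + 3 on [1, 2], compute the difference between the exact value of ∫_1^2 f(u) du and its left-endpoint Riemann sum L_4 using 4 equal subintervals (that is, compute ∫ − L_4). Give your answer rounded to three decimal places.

Exact integral: ∫_1^2 f(u) du ≈ -0.33333.
L_4 = 0.625.
Error ≈ -0.33333 − 0.625 ≈ -0.958.

-0.958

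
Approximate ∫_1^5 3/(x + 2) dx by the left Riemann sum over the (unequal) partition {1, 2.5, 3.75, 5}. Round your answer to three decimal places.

Subinterval widths: 1.5, 1.25, 1.25.
Left endpoints: 1, 2.5, 3.75.
f(1) = 1, f(2.5) = 2/3, f(3.75) = 12/23.
Sum = Σ Δx_i · f(x_i).
Sum ≈ 2.986.

2.986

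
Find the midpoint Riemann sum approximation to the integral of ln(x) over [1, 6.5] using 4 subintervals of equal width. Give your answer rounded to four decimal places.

Δx = (6.5 − 1)/4 = 1.375.
Midpoints: 1.6875, 3.0625, 4.4375, 5.8125.
f(1.6875) ≈ 0.5232, f(3.0625) ≈ 1.1192, f(4.4375) ≈ 1.4901, f(5.8125) ≈ 1.7600.
Sum = Δx · [f(1.6875) + f(3.0625) + f(4.4375) + f(5.8125)].
Sum ≈ 6.7273.

6.7273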